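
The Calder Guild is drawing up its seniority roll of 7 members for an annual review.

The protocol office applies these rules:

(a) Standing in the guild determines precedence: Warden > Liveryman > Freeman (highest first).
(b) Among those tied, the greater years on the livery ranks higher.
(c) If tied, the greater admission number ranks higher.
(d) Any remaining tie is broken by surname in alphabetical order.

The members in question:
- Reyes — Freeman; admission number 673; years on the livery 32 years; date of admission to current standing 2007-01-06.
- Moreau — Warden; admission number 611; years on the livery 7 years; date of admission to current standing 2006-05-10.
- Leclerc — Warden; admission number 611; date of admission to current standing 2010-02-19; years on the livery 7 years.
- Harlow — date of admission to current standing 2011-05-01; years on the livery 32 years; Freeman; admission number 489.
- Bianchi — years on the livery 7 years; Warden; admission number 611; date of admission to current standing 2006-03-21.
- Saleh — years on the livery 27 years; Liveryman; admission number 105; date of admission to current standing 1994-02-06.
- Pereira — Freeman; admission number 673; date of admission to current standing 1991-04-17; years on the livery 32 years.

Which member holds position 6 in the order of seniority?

Reyes

By standing in the guild: Bianchi, Leclerc and Moreau (Warden); then Saleh (Liveryman); then Pereira, Reyes and Harlow (Freeman).
Bianchi, Leclerc and Moreau all have years on the livery 7 years, so the next rule applies.
Bianchi, Leclerc and Moreau all have admission number 611, so the next rule applies.
Among Bianchi, Leclerc and Moreau, alphabetically by surname: Bianchi before Leclerc before Moreau.
Pereira, Reyes and Harlow all have years on the livery 32 years, so the next rule applies.
Among Pereira, Reyes and Harlow, by admission number (higher first): Pereira and Reyes (673) before Harlow (489).
Among Pereira and Reyes, alphabetically by surname: Pereira before Reyes.
Order: Bianchi, Leclerc, Moreau, Saleh, Pereira, Reyes, Harlow.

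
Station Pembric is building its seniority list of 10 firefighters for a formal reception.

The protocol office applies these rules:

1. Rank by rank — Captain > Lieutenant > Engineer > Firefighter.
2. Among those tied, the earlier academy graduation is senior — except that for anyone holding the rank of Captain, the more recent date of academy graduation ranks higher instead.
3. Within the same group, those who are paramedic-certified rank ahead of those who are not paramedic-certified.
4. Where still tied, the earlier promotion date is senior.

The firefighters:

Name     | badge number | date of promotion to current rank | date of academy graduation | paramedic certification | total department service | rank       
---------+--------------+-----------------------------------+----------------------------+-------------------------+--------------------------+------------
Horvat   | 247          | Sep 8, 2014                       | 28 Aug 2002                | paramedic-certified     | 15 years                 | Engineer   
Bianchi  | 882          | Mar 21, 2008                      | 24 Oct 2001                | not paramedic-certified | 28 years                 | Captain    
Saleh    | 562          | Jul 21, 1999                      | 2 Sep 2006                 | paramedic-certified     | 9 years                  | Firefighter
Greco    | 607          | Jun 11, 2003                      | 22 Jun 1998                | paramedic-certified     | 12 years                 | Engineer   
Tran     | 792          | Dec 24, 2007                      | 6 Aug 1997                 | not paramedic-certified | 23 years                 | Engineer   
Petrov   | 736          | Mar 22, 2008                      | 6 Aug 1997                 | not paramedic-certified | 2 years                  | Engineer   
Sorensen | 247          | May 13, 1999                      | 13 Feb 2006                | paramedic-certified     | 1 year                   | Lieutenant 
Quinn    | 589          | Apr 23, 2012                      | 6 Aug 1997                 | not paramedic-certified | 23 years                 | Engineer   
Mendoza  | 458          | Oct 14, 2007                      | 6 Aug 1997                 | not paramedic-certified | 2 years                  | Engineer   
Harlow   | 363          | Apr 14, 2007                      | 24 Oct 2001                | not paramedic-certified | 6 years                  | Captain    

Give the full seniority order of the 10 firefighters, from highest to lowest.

Harlow, Bianchi, Sorensen, Mendoza, Tran, Petrov, Quinn, Greco, Horvat, Saleh

By rank: Harlow and Bianchi (Captain); then Sorensen (Lieutenant); then Mendoza, Tran, Petrov, Quinn, Greco and Horvat (Engineer); then Saleh (Firefighter).
Harlow and Bianchi both have date of academy graduation 24 Oct 2001, so the next rule applies.
Harlow and Bianchi are each not paramedic-certified, so the next rule applies.
Among Harlow and Bianchi, by date of promotion to current rank (earlier first): Harlow (Apr 14, 2007) before Bianchi (Mar 21, 2008).
Among Mendoza, Tran, Petrov, Quinn, Greco and Horvat, by date of academy graduation (earlier first): Mendoza, Tran, Petrov and Quinn (6 Aug 1997) before Greco (22 Jun 1998) before Horvat (28 Aug 2002).
Mendoza, Tran, Petrov and Quinn are each not paramedic-certified, so the next rule applies.
Among Mendoza, Tran, Petrov and Quinn, by date of promotion to current rank (earlier first): Mendoza (Oct 14, 2007) before Tran (Dec 24, 2007) before Petrov (Mar 22, 2008) before Quinn (Apr 23, 2012).
Full order: Harlow, Bianchi, Sorensen, Mendoza, Tran, Petrov, Quinn, Greco, Horvat, Saleh.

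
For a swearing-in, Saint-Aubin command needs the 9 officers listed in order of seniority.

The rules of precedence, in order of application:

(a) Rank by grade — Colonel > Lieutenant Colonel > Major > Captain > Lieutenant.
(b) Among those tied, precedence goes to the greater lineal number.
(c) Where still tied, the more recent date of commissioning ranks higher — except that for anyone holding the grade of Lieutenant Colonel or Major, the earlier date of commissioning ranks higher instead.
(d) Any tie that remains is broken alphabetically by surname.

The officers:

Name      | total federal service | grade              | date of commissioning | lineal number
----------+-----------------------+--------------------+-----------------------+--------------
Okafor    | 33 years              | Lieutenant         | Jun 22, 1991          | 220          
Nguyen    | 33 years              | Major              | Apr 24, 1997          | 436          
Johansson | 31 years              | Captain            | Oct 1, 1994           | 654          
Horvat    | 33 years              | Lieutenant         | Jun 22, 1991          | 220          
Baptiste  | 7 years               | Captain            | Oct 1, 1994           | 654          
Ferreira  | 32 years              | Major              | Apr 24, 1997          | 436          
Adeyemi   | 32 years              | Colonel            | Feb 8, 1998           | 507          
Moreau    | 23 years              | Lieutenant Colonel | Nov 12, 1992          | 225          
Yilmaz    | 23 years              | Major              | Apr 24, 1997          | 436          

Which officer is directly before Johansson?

Baptiste

By grade: Adeyemi (Colonel); then Moreau (Lieutenant Colonel); then Ferreira, Nguyen and Yilmaz (Major); then Baptiste and Johansson (Captain); then Horvat and Okafor (Lieutenant).
Ferreira, Nguyen and Yilmaz all have lineal number 436, so the next rule applies.
Ferreira, Nguyen and Yilmaz all have date of commissioning Apr 24, 1997, so the next rule applies.
Among Ferreira, Nguyen and Yilmaz, alphabetically by surname: Ferreira before Nguyen before Yilmaz.
Baptiste and Johansson both have lineal number 654, so the next rule applies.
Baptiste and Johansson both have date of commissioning Oct 1, 1994, so the next rule applies.
Among Baptiste and Johansson, alphabetically by surname: Baptiste before Johansson.
Horvat and Okafor both have lineal number 220, so the next rule applies.
Horvat and Okafor both have date of commissioning Jun 22, 1991, so the next rule applies.
Among Horvat and Okafor, alphabetically by surname: Horvat before Okafor.
Order: Adeyemi, Moreau, Ferreira, Nguyen, Yilmaz, Baptiste, Johansson, Horvat, Okafor.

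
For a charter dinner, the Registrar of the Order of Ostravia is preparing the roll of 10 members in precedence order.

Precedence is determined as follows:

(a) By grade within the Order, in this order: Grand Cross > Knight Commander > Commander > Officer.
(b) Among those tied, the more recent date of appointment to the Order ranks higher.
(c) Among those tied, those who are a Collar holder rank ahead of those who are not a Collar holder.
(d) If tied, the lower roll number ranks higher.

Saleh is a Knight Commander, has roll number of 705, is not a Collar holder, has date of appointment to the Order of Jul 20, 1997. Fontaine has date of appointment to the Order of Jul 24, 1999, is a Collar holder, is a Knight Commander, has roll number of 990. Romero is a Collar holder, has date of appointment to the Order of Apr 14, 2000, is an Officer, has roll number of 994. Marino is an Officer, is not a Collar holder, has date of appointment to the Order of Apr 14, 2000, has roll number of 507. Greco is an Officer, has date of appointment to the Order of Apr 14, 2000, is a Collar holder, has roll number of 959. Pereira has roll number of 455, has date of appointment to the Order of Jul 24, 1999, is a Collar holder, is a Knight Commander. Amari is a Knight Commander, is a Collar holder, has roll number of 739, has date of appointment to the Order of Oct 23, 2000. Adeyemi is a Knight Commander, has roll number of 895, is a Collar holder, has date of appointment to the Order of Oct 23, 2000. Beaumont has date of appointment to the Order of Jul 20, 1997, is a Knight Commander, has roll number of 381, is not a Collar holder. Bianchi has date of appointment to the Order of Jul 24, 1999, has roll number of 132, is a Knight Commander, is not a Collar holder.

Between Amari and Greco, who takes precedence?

Amari

By grade within the Order: Amari, Adeyemi, Pereira, Fontaine, Bianchi, Beaumont and Saleh (Knight Commander); then Greco, Romero and Marino (Officer).
Among Amari, Adeyemi, Pereira, Fontaine, Bianchi, Beaumont and Saleh, by date of appointment to the Order (later first): Amari and Adeyemi (Oct 23, 2000) before Pereira, Fontaine and Bianchi (Jul 24, 1999) before Beaumont and Saleh (Jul 20, 1997).
Amari and Adeyemi are each a Collar holder, so the next rule applies.
Among Amari and Adeyemi, by roll number (lower first): Amari (739) before Adeyemi (895).
Among Pereira, Fontaine and Bianchi, a Collar holder before not a Collar holder: Pereira and Fontaine (a Collar holder) before Bianchi (not a Collar holder).
Among Pereira and Fontaine, by roll number (lower first): Pereira (455) before Fontaine (990).
Beaumont and Saleh are each not a Collar holder, so the next rule applies.
Among Beaumont and Saleh, by roll number (lower first): Beaumont (381) before Saleh (705).
Greco, Romero and Marino all have date of appointment to the Order Apr 14, 2000, so the next rule applies.
Among Greco, Romero and Marino, a Collar holder before not a Collar holder: Greco and Romero (a Collar holder) before Marino (not a Collar holder).
Among Greco and Romero, by roll number (lower first): Greco (959) before Romero (994).
So Amari takes precedence.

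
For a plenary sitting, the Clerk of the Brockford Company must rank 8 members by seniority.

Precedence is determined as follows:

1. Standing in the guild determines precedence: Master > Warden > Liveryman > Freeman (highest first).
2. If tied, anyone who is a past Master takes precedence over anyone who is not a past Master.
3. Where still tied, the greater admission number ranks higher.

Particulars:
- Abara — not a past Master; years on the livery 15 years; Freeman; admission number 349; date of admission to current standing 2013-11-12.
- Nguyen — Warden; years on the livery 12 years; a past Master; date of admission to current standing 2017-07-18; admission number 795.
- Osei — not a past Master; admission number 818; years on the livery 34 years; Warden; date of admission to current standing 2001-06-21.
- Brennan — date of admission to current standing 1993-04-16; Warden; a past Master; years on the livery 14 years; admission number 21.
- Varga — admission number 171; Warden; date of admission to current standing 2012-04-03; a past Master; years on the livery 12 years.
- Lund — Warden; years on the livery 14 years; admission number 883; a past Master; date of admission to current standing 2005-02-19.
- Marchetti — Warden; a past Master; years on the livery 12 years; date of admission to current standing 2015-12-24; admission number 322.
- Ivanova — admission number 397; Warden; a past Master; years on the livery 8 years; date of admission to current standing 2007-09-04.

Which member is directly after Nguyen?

Ivanova

By standing in the guild: Lund, Nguyen, Ivanova, Marchetti, Varga, Brennan and Osei (Warden); then Abara (Freeman).
Among Lund, Nguyen, Ivanova, Marchetti, Varga, Brennan and Osei, a past Master before not a past Master: Lund, Nguyen, Ivanova, Marchetti, Varga and Brennan (a past Master) before Osei (not a past Master).
Among Lund, Nguyen, Ivanova, Marchetti, Varga and Brennan, by admission number (higher first): Lund (883) before Nguyen (795) before Ivanova (397) before Marchetti (322) before Varga (171) before Brennan (21).
Order: Lund, Nguyen, Ivanova, Marchetti, Varga, Brennan, Osei, Abara.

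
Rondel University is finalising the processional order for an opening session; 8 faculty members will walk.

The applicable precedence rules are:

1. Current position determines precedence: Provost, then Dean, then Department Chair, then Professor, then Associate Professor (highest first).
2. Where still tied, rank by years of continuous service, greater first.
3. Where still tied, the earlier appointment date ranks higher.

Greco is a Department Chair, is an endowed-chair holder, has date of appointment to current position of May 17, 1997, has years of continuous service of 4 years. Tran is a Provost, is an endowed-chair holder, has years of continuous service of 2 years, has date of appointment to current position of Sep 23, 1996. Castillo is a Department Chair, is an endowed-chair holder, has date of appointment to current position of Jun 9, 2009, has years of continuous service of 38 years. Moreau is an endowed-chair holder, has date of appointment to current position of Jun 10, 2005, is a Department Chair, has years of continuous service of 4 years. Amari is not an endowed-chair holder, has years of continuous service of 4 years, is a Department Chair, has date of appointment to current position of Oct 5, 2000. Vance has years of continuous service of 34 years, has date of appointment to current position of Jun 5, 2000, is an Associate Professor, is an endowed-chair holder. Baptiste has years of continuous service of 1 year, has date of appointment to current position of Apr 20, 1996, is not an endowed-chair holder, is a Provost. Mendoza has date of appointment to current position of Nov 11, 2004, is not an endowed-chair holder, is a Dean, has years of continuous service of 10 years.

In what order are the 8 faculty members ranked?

By current position: Tran and Baptiste (Provost); then Mendoza (Dean); then Castillo, Greco, Amari and Moreau (Department Chair); then Vance (Associate Professor).
Among Tran and Baptiste, by years of continuous service (higher first): Tran (2 years) before Baptiste (1 year).
Among Castillo, Greco, Amari and Moreau, by years of continuous service (higher first): Castillo (38 years) before Greco, Amari and Moreau (4 years).
Among Greco, Amari and Moreau, by date of appointment to current position (earlier first): Greco (May 17, 1997) before Amari (Oct 5, 2000) before Moreau (Jun 10, 2005).
Full order: Tran, Baptiste, Mendoza, Castillo, Greco, Amari, Moreau, Vance.

Tran, Baptiste, Mendoza, Castillo, Greco, Amari, Moreau, Vance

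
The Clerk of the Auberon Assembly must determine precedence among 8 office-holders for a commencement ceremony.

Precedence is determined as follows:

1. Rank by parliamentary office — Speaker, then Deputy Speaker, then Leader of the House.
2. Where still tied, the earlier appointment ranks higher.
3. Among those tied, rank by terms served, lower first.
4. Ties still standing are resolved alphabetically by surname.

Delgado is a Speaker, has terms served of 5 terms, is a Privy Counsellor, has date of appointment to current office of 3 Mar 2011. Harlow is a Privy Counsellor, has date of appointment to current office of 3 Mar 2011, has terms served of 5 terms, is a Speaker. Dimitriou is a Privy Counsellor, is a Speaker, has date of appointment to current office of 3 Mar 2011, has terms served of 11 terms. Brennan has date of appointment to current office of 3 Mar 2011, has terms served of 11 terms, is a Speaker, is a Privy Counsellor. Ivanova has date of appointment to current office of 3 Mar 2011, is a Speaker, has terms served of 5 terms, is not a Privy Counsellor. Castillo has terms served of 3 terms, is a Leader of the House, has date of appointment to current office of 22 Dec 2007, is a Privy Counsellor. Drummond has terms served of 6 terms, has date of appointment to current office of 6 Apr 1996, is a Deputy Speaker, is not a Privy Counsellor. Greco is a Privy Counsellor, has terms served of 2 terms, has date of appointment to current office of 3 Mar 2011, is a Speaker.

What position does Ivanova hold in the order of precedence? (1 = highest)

By parliamentary office: Greco, Delgado, Harlow, Ivanova, Brennan and Dimitriou (Speaker); then Drummond (Deputy Speaker); then Castillo (Leader of the House).
Greco, Delgado, Harlow, Ivanova, Brennan and Dimitriou all have date of appointment to current office 3 Mar 2011, so the next rule applies.
Among Greco, Delgado, Harlow, Ivanova, Brennan and Dimitriou, by terms served (lower first): Greco (2 terms) before Delgado, Harlow and Ivanova (5 terms) before Brennan and Dimitriou (11 terms).
Among Delgado, Harlow and Ivanova, alphabetically by surname: Delgado before Harlow before Ivanova.
Among Brennan and Dimitriou, alphabetically by surname: Brennan before Dimitriou.
Order: Greco, Delgado, Harlow, Ivanova, Brennan, Dimitriou, Drummond, Castillo. So position 4.

4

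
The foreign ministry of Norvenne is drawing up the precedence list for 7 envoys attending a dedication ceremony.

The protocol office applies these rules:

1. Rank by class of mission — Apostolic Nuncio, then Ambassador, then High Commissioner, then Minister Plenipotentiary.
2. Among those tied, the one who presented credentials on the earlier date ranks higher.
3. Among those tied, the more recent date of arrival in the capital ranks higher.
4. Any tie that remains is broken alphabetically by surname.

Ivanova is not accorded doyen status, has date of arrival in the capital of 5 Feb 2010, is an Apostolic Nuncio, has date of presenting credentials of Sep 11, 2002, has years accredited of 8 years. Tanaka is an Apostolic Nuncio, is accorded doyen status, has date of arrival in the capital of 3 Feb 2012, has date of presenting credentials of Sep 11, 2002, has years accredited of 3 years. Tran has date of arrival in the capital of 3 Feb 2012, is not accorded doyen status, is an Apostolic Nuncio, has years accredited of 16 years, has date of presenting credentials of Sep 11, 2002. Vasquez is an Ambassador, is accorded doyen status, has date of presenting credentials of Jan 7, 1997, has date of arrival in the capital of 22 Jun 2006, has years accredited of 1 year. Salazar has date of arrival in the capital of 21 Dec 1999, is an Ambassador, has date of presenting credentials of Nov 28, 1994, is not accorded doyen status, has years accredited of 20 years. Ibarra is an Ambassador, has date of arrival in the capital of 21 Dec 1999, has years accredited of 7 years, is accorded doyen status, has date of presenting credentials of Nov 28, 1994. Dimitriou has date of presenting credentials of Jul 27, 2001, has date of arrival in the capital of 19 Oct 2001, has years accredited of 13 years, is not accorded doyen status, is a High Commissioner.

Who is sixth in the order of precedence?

By class of mission: Tanaka, Tran and Ivanova (Apostolic Nuncio); then Ibarra, Salazar and Vasquez (Ambassador); then Dimitriou (High Commissioner).
Tanaka, Tran and Ivanova all have date of presenting credentials Sep 11, 2002, so the next rule applies.
Among Tanaka, Tran and Ivanova, by date of arrival in the capital (later first): Tanaka and Tran (3 Feb 2012) before Ivanova (5 Feb 2010).
Among Tanaka and Tran, alphabetically by surname: Tanaka before Tran.
Among Ibarra, Salazar and Vasquez, by date of presenting credentials (earlier first): Ibarra and Salazar (Nov 28, 1994) before Vasquez (Jan 7, 1997).
Ibarra and Salazar both have date of arrival in the capital 21 Dec 1999, so the next rule applies.
Among Ibarra and Salazar, alphabetically by surname: Ibarra before Salazar.
Order: Tanaka, Tran, Ivanova, Ibarra, Salazar, Vasquez, Dimitriou.

Vasquez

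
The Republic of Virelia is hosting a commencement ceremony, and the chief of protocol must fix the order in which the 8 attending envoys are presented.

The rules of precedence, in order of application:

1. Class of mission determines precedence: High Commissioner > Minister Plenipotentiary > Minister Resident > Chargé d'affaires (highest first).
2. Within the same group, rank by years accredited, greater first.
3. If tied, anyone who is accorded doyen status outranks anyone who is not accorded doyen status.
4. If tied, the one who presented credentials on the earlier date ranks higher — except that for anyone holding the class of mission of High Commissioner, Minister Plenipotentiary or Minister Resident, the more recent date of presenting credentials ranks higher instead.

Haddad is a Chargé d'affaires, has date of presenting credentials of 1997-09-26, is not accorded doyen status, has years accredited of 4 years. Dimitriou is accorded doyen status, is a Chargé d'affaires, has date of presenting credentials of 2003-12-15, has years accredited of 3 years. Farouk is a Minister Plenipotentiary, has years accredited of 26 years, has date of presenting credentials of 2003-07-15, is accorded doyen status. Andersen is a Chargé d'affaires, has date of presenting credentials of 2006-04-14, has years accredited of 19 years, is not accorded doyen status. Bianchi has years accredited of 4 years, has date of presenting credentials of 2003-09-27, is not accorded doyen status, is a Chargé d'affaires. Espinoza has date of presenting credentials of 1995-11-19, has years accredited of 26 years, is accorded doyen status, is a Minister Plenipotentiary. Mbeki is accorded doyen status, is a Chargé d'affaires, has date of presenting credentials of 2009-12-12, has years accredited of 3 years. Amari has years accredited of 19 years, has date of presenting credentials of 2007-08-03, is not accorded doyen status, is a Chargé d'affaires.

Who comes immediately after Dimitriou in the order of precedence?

Mbeki

By class of mission: Farouk and Espinoza (Minister Plenipotentiary); then Andersen, Amari, Haddad, Bianchi, Dimitriou and Mbeki (Chargé d'affaires).
Farouk and Espinoza both have years accredited 26 years, so the next rule applies.
Farouk and Espinoza are each accorded doyen status, so the next rule applies.
Among Farouk and Espinoza, by date of presenting credentials (later first) (reversed rule for this group): Farouk (2003-07-15) before Espinoza (1995-11-19).
Among Andersen, Amari, Haddad, Bianchi, Dimitriou and Mbeki, by years accredited (higher first): Andersen and Amari (19 years) before Haddad and Bianchi (4 years) before Dimitriou and Mbeki (3 years).
Andersen and Amari are each not accorded doyen status, so the next rule applies.
Among Andersen and Amari, by date of presenting credentials (earlier first): Andersen (2006-04-14) before Amari (2007-08-03).
Haddad and Bianchi are each not accorded doyen status, so the next rule applies.
Among Haddad and Bianchi, by date of presenting credentials (earlier first): Haddad (1997-09-26) before Bianchi (2003-09-27).
Dimitriou and Mbeki are each accorded doyen status, so the next rule applies.
Among Dimitriou and Mbeki, by date of presenting credentials (earlier first): Dimitriou (2003-12-15) before Mbeki (2009-12-12).
Order: Farouk, Espinoza, Andersen, Amari, Haddad, Bianchi, Dimitriou, Mbeki.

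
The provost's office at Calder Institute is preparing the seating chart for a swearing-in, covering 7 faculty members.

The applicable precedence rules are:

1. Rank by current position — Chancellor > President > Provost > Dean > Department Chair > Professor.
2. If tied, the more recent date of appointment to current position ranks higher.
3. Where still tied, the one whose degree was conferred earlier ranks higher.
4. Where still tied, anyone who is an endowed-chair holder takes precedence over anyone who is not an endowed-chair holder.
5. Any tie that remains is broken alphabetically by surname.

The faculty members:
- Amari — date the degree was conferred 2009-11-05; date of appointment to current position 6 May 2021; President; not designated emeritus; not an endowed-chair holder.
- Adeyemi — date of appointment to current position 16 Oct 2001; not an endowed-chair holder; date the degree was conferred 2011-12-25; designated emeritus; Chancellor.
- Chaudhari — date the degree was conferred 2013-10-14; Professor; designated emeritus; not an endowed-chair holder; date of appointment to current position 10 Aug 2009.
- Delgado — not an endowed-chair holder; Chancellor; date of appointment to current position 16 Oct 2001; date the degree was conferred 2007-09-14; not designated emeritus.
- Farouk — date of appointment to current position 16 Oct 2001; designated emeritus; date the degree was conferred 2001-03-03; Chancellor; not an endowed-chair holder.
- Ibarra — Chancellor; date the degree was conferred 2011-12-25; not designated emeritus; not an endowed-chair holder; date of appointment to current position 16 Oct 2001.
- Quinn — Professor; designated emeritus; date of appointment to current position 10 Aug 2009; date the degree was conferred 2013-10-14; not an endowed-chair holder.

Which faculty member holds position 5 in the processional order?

By current position: Farouk, Delgado, Adeyemi and Ibarra (Chancellor); then Amari (President); then Chaudhari and Quinn (Professor).
Farouk, Delgado, Adeyemi and Ibarra all have date of appointment to current position 16 Oct 2001, so the next rule applies.
Among Farouk, Delgado, Adeyemi and Ibarra, by date the degree was conferred (earlier first): Farouk (2001-03-03) before Delgado (2007-09-14) before Adeyemi and Ibarra (2011-12-25).
Adeyemi and Ibarra are each not an endowed-chair holder, so the next rule applies.
Among Adeyemi and Ibarra, alphabetically by surname: Adeyemi before Ibarra.
Chaudhari and Quinn both have date of appointment to current position 10 Aug 2009, so the next rule applies.
Chaudhari and Quinn both have date the degree was conferred 2013-10-14, so the next rule applies.
Chaudhari and Quinn are each not an endowed-chair holder, so the next rule applies.
Among Chaudhari and Quinn, alphabetically by surname: Chaudhari before Quinn.
Order: Farouk, Delgado, Adeyemi, Ibarra, Amari, Chaudhari, Quinn.

Amari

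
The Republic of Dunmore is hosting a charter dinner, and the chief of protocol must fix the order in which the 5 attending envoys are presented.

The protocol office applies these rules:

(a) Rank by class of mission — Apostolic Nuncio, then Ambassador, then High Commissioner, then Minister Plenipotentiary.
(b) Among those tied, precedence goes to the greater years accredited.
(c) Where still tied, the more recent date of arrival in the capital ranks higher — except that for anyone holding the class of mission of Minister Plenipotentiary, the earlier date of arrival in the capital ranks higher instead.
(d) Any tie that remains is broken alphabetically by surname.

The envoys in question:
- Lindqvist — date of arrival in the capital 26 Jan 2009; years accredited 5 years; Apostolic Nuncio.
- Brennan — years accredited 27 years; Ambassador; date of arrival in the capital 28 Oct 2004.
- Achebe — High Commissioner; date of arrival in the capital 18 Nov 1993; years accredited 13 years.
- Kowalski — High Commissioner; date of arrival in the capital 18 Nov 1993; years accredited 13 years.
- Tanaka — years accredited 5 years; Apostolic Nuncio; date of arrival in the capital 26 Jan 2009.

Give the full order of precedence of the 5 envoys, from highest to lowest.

By class of mission: Lindqvist and Tanaka (Apostolic Nuncio); then Brennan (Ambassador); then Achebe and Kowalski (High Commissioner).
Lindqvist and Tanaka both have years accredited 5 years, so the next rule applies.
Lindqvist and Tanaka both have date of arrival in the capital 26 Jan 2009, so the next rule applies.
Among Lindqvist and Tanaka, alphabetically by surname: Lindqvist before Tanaka.
Achebe and Kowalski both have years accredited 13 years, so the next rule applies.
Achebe and Kowalski both have date of arrival in the capital 18 Nov 1993, so the next rule applies.
Among Achebe and Kowalski, alphabetically by surname: Achebe before Kowalski.
Full order: Lindqvist, Tanaka, Brennan, Achebe, Kowalski.

Lindqvist, Tanaka, Brennan, Achebe, Kowalski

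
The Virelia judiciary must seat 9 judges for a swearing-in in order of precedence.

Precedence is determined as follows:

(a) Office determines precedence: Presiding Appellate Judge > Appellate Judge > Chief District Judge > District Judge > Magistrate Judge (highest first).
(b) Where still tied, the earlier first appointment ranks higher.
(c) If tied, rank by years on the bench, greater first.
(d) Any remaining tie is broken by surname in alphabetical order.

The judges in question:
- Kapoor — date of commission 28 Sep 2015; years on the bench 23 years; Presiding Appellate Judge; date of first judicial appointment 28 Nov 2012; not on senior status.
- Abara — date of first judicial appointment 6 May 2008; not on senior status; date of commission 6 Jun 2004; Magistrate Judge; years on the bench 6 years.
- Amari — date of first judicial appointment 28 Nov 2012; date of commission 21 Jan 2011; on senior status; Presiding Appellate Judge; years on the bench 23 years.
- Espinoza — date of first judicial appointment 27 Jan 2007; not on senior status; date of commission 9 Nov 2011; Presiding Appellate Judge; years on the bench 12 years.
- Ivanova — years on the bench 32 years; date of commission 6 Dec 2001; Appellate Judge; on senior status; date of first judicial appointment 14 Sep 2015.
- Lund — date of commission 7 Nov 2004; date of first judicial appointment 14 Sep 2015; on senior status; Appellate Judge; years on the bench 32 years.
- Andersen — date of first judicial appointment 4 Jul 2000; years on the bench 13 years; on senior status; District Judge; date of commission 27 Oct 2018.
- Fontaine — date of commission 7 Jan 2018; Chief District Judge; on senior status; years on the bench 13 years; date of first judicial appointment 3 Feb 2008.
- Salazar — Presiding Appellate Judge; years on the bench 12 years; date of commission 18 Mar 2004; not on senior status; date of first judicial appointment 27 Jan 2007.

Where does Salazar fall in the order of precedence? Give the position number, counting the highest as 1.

By office: Espinoza, Salazar, Amari and Kapoor (Presiding Appellate Judge); then Ivanova and Lund (Appellate Judge); then Fontaine (Chief District Judge); then Andersen (District Judge); then Abara (Magistrate Judge).
Among Espinoza, Salazar, Amari and Kapoor, by date of first judicial appointment (earlier first): Espinoza and Salazar (27 Jan 2007) before Amari and Kapoor (28 Nov 2012).
Espinoza and Salazar both have years on the bench 12 years, so the next rule applies.
Among Espinoza and Salazar, alphabetically by surname: Espinoza before Salazar.
Amari and Kapoor both have years on the bench 23 years, so the next rule applies.
Among Amari and Kapoor, alphabetically by surname: Amari before Kapoor.
Ivanova and Lund both have date of first judicial appointment 14 Sep 2015, so the next rule applies.
Ivanova and Lund both have years on the bench 32 years, so the next rule applies.
Among Ivanova and Lund, alphabetically by surname: Ivanova before Lund.
Order: Espinoza, Salazar, Amari, Kapoor, Ivanova, Lund, Fontaine, Andersen, Abara. So position 2.

2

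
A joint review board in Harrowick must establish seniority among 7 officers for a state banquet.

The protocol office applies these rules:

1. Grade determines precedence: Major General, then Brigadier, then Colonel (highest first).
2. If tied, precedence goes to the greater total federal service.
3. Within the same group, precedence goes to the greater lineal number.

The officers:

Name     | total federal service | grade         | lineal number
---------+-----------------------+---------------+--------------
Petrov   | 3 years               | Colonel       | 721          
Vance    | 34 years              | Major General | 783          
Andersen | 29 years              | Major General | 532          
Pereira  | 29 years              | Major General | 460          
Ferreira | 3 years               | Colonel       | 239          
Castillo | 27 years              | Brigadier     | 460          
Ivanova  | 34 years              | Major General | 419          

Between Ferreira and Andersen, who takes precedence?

Andersen

By grade: Vance, Ivanova, Andersen and Pereira (Major General); then Castillo (Brigadier); then Petrov and Ferreira (Colonel).
Among Vance, Ivanova, Andersen and Pereira, by total federal service (higher first): Vance and Ivanova (34 years) before Andersen and Pereira (29 years).
Among Vance and Ivanova, by lineal number (higher first): Vance (783) before Ivanova (419).
Among Andersen and Pereira, by lineal number (higher first): Andersen (532) before Pereira (460).
Petrov and Ferreira both have total federal service 3 years, so the next rule applies.
Among Petrov and Ferreira, by lineal number (higher first): Petrov (721) before Ferreira (239).
So Andersen takes precedence.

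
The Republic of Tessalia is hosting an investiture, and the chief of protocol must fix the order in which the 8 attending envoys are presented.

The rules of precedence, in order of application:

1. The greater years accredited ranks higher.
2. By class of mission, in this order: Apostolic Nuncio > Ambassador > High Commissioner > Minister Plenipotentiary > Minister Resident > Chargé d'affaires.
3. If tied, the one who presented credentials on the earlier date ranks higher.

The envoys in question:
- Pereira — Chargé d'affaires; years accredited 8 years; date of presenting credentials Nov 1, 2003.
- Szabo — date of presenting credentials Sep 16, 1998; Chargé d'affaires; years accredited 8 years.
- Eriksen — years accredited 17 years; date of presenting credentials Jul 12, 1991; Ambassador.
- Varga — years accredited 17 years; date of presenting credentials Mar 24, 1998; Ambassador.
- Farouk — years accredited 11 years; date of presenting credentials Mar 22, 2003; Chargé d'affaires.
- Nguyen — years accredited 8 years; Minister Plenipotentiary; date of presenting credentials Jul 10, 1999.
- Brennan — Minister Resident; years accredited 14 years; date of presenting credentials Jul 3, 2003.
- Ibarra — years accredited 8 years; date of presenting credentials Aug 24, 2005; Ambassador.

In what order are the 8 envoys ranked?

Eriksen, Varga, Brennan, Farouk, Ibarra, Nguyen, Szabo, Pereira

By years accredited (higher first): Eriksen and Varga (both 17 years); then Brennan (14 years); then Farouk (11 years); then Ibarra, Nguyen, Szabo and Pereira (each 8 years).
Eriksen and Varga are each Ambassador, so the next rule applies.
Among Eriksen and Varga, by date of presenting credentials (earlier first): Eriksen (Jul 12, 1991) before Varga (Mar 24, 1998).
Among Ibarra, Nguyen, Szabo and Pereira, by class of mission: Ibarra (Ambassador) before Nguyen (Minister Plenipotentiary) before Szabo and Pereira (Chargé d'affaires).
Among Szabo and Pereira, by date of presenting credentials (earlier first): Szabo (Sep 16, 1998) before Pereira (Nov 1, 2003).
Full order: Eriksen, Varga, Brennan, Farouk, Ibarra, Nguyen, Szabo, Pereira.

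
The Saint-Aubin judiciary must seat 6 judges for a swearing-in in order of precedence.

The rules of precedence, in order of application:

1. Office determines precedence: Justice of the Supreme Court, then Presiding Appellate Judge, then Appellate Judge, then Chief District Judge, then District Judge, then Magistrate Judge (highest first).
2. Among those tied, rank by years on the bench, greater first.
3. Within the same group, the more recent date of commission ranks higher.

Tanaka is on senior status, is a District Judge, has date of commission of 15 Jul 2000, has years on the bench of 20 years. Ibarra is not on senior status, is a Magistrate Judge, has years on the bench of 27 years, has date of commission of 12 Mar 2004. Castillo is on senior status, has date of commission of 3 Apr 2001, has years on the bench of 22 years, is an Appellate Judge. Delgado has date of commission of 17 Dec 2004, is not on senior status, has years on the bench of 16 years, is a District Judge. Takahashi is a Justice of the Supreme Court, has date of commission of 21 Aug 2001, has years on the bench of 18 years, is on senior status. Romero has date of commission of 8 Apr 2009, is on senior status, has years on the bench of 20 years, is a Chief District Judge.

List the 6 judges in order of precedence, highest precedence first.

Takahashi, Castillo, Romero, Tanaka, Delgado, Ibarra

By office: Takahashi (Justice of the Supreme Court); then Castillo (Appellate Judge); then Romero (Chief District Judge); then Tanaka and Delgado (District Judge); then Ibarra (Magistrate Judge).
Among Tanaka and Delgado, by years on the bench (higher first): Tanaka (20 years) before Delgado (16 years).
Full order: Takahashi, Castillo, Romero, Tanaka, Delgado, Ibarra.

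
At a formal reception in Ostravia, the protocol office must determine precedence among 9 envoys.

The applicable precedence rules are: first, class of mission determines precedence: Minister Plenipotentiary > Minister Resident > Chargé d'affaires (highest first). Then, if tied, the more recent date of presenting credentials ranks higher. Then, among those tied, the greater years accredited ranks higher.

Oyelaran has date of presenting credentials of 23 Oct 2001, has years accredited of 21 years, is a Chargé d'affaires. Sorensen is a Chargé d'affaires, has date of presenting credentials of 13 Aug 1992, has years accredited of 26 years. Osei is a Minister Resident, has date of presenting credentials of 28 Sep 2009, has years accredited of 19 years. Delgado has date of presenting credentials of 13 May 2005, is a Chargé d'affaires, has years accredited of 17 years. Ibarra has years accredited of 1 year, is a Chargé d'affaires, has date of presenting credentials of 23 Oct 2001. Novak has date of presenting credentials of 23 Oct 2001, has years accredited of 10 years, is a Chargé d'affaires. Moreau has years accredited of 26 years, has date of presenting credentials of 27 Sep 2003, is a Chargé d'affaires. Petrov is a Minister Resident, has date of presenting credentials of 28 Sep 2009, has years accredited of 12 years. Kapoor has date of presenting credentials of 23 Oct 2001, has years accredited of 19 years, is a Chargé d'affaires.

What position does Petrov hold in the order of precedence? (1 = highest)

2

By class of mission: Osei and Petrov (Minister Resident); then Delgado, Moreau, Oyelaran, Kapoor, Novak, Ibarra and Sorensen (Chargé d'affaires).
Osei and Petrov both have date of presenting credentials 28 Sep 2009, so the next rule applies.
Among Osei and Petrov, by years accredited (higher first): Osei (19 years) before Petrov (12 years).
Among Delgado, Moreau, Oyelaran, Kapoor, Novak, Ibarra and Sorensen, by date of presenting credentials (later first): Delgado (13 May 2005) before Moreau (27 Sep 2003) before Oyelaran, Kapoor, Novak and Ibarra (23 Oct 2001) before Sorensen (13 Aug 1992).
Among Oyelaran, Kapoor, Novak and Ibarra, by years accredited (higher first): Oyelaran (21 years) before Kapoor (19 years) before Novak (10 years) before Ibarra (1 year).
Order: Osei, Petrov, Delgado, Moreau, Oyelaran, Kapoor, Novak, Ibarra, Sorensen. So position 2.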